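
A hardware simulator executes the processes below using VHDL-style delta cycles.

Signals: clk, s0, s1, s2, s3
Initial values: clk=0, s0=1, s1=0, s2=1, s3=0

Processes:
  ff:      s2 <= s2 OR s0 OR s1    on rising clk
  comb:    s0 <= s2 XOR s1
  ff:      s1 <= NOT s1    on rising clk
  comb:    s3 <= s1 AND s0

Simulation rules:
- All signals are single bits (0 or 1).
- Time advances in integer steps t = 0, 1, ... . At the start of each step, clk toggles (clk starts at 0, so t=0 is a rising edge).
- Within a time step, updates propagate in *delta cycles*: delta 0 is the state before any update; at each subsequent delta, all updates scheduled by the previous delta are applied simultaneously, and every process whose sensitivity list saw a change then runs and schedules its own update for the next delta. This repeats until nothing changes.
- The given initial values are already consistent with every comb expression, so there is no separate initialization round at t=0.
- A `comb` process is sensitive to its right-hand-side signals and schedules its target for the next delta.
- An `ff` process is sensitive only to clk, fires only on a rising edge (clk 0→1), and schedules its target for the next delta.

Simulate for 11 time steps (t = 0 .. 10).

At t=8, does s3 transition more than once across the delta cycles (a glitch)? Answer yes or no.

[bits: s2,s0,s1,s3,clk]
t=0: Δ0=11000 Δ1=11001 Δ2=11101 Δ3=10111 Δ4=10101 | 4Δ
t=1: Δ0=10101 Δ1=10100 | 1Δ
t=2: Δ0=10100 Δ1=10101 Δ2=10001 Δ3=11001 | 3Δ
t=3: Δ0=11001 Δ1=11000 | 1Δ
t=4: Δ0=11000 Δ1=11001 Δ2=11101 Δ3=10111 Δ4=10101 | 4Δ
t=5: Δ0=10101 Δ1=10100 | 1Δ
t=6: Δ0=10100 Δ1=10101 Δ2=10001 Δ3=11001 | 3Δ
t=7: Δ0=11001 Δ1=11000 | 1Δ
t=8: Δ0=11000 Δ1=11001 Δ2=11101 Δ3=10111 Δ4=10101 | 4Δ
t=9: Δ0=10101 Δ1=10100 | 1Δ
t=10: Δ0=10100 Δ1=10101 Δ2=10001 Δ3=11001 | 3Δ

yes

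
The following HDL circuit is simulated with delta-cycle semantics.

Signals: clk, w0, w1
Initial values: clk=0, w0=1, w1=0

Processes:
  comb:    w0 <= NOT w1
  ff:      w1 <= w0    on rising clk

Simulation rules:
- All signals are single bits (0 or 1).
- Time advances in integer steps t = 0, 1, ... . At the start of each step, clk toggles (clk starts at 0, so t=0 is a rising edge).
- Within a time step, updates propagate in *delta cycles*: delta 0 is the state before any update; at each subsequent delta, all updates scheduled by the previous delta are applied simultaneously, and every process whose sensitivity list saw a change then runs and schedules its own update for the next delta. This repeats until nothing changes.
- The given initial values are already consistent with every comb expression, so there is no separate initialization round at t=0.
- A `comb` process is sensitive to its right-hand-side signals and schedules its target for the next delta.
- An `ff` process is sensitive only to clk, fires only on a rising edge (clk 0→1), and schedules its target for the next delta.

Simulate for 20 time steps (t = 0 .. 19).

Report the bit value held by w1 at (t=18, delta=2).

t=0 Δ0: w0=1 clk=0 w1=0
  Δ1: clk:0→1
  Δ2: w1:0→1
  Δ3: w0:1→0
  (3Δ to stable)
t=1 Δ0: w0=0 clk=1 w1=1
  Δ1: clk:1→0
  (1Δ to stable)
t=2 Δ0: w0=0 clk=0 w1=1
  Δ1: clk:0→1
  Δ2: w1:1→0
  Δ3: w0:0→1
  (3Δ to stable)
t=3 Δ0: w0=1 clk=1 w1=0
  Δ1: clk:1→0
  (1Δ to stable)
t=4 Δ0: w0=1 clk=0 w1=0
  Δ1: clk:0→1
  Δ2: w1:0→1
  Δ3: w0:1→0
  (3Δ to stable)
t=5 Δ0: w0=0 clk=1 w1=1
  Δ1: clk:1→0
  (1Δ to stable)
t=6 Δ0: w0=0 clk=0 w1=1
  Δ1: clk:0→1
  Δ2: w1:1→0
  Δ3: w0:0→1
  (3Δ to stable)
t=7 Δ0: w0=1 clk=1 w1=0
  Δ1: clk:1→0
  (1Δ to stable)
t=8 Δ0: w0=1 clk=0 w1=0
  Δ1: clk:0→1
  Δ2: w1:0→1
  Δ3: w0:1→0
  (3Δ to stable)
t=9 Δ0: w0=0 clk=1 w1=1
  Δ1: clk:1→0
  (1Δ to stable)
t=10 Δ0: w0=0 clk=0 w1=1
  Δ1: clk:0→1
  Δ2: w1:1→0
  Δ3: w0:0→1
  (3Δ to stable)
t=11 Δ0: w0=1 clk=1 w1=0
  Δ1: clk:1→0
  (1Δ to stable)
t=12 Δ0: w0=1 clk=0 w1=0
  Δ1: clk:0→1
  Δ2: w1:0→1
  Δ3: w0:1→0
  (3Δ to stable)
t=13 Δ0: w0=0 clk=1 w1=1
  Δ1: clk:1→0
  (1Δ to stable)
t=14 Δ0: w0=0 clk=0 w1=1
  Δ1: clk:0→1
  Δ2: w1:1→0
  Δ3: w0:0→1
  (3Δ to stable)
t=15 Δ0: w0=1 clk=1 w1=0
  Δ1: clk:1→0
  (1Δ to stable)
t=16 Δ0: w0=1 clk=0 w1=0
  Δ1: clk:0→1
  Δ2: w1:0→1
  Δ3: w0:1→0
  (3Δ to stable)
t=17 Δ0: w0=0 clk=1 w1=1
  Δ1: clk:1→0
  (1Δ to stable)
t=18 Δ0: w0=0 clk=0 w1=1
  Δ1: clk:0→1
  Δ2: w1:1→0
  Δ3: w0:0→1
  (3Δ to stable)
t=19 Δ0: w0=1 clk=1 w1=0
  Δ1: clk:1→0
  (1Δ to stable)

0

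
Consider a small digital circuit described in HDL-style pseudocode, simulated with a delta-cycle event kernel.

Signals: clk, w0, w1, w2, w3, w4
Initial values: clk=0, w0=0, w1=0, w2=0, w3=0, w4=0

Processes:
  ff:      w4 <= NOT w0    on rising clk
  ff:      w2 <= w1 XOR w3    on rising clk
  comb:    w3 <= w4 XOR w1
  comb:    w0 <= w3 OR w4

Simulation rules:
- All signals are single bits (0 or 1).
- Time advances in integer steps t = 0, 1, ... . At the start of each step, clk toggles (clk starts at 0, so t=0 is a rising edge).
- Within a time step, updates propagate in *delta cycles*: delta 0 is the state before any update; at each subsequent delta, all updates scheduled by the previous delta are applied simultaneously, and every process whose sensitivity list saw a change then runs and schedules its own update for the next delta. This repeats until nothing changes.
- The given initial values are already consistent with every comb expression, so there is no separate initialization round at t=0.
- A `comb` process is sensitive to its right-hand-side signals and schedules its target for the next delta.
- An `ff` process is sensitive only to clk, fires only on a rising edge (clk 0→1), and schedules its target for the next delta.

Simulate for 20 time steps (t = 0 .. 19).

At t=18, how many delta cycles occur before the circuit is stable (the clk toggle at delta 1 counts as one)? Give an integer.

4

t0.Δ0 w3=0 w2=0 clk=0 w4=0 w0=0 w1=0
t0.Δ1 w3=0 w2=0 clk=1 w4=0 w0=0 w1=0
t0.Δ2 w3=0 w2=0 clk=1 w4=1 w0=0 w1=0
t0.Δ3 w3=1 w2=0 clk=1 w4=1 w0=1 w1=0
t1.Δ0 w3=1 w2=0 clk=1 w4=1 w0=1 w1=0
t1.Δ1 w3=1 w2=0 clk=0 w4=1 w0=1 w1=0
t2.Δ0 w3=1 w2=0 clk=0 w4=1 w0=1 w1=0
t2.Δ1 w3=1 w2=0 clk=1 w4=1 w0=1 w1=0
t2.Δ2 w3=1 w2=1 clk=1 w4=0 w0=1 w1=0
t2.Δ3 w3=0 w2=1 clk=1 w4=0 w0=1 w1=0
t2.Δ4 w3=0 w2=1 clk=1 w4=0 w0=0 w1=0
t3.Δ0 w3=0 w2=1 clk=1 w4=0 w0=0 w1=0
t3.Δ1 w3=0 w2=1 clk=0 w4=0 w0=0 w1=0
t4.Δ0 w3=0 w2=1 clk=0 w4=0 w0=0 w1=0
t4.Δ1 w3=0 w2=1 clk=1 w4=0 w0=0 w1=0
t4.Δ2 w3=0 w2=0 clk=1 w4=1 w0=0 w1=0
t4.Δ3 w3=1 w2=0 clk=1 w4=1 w0=1 w1=0
t5.Δ0 w3=1 w2=0 clk=1 w4=1 w0=1 w1=0
t5.Δ1 w3=1 w2=0 clk=0 w4=1 w0=1 w1=0
t6.Δ0 w3=1 w2=0 clk=0 w4=1 w0=1 w1=0
t6.Δ1 w3=1 w2=0 clk=1 w4=1 w0=1 w1=0
t6.Δ2 w3=1 w2=1 clk=1 w4=0 w0=1 w1=0
t6.Δ3 w3=0 w2=1 clk=1 w4=0 w0=1 w1=0
t6.Δ4 w3=0 w2=1 clk=1 w4=0 w0=0 w1=0
t7.Δ0 w3=0 w2=1 clk=1 w4=0 w0=0 w1=0
t7.Δ1 w3=0 w2=1 clk=0 w4=0 w0=0 w1=0
t8.Δ0 w3=0 w2=1 clk=0 w4=0 w0=0 w1=0
t8.Δ1 w3=0 w2=1 clk=1 w4=0 w0=0 w1=0
t8.Δ2 w3=0 w2=0 clk=1 w4=1 w0=0 w1=0
t8.Δ3 w3=1 w2=0 clk=1 w4=1 w0=1 w1=0
t9.Δ0 w3=1 w2=0 clk=1 w4=1 w0=1 w1=0
t9.Δ1 w3=1 w2=0 clk=0 w4=1 w0=1 w1=0
t10.Δ0 w3=1 w2=0 clk=0 w4=1 w0=1 w1=0
t10.Δ1 w3=1 w2=0 clk=1 w4=1 w0=1 w1=0
t10.Δ2 w3=1 w2=1 clk=1 w4=0 w0=1 w1=0
t10.Δ3 w3=0 w2=1 clk=1 w4=0 w0=1 w1=0
t10.Δ4 w3=0 w2=1 clk=1 w4=0 w0=0 w1=0
t11.Δ0 w3=0 w2=1 clk=1 w4=0 w0=0 w1=0
t11.Δ1 w3=0 w2=1 clk=0 w4=0 w0=0 w1=0
t12.Δ0 w3=0 w2=1 clk=0 w4=0 w0=0 w1=0
t12.Δ1 w3=0 w2=1 clk=1 w4=0 w0=0 w1=0
t12.Δ2 w3=0 w2=0 clk=1 w4=1 w0=0 w1=0
t12.Δ3 w3=1 w2=0 clk=1 w4=1 w0=1 w1=0
t13.Δ0 w3=1 w2=0 clk=1 w4=1 w0=1 w1=0
t13.Δ1 w3=1 w2=0 clk=0 w4=1 w0=1 w1=0
t14.Δ0 w3=1 w2=0 clk=0 w4=1 w0=1 w1=0
t14.Δ1 w3=1 w2=0 clk=1 w4=1 w0=1 w1=0
t14.Δ2 w3=1 w2=1 clk=1 w4=0 w0=1 w1=0
t14.Δ3 w3=0 w2=1 clk=1 w4=0 w0=1 w1=0
t14.Δ4 w3=0 w2=1 clk=1 w4=0 w0=0 w1=0
t15.Δ0 w3=0 w2=1 clk=1 w4=0 w0=0 w1=0
t15.Δ1 w3=0 w2=1 clk=0 w4=0 w0=0 w1=0
t16.Δ0 w3=0 w2=1 clk=0 w4=0 w0=0 w1=0
t16.Δ1 w3=0 w2=1 clk=1 w4=0 w0=0 w1=0
t16.Δ2 w3=0 w2=0 clk=1 w4=1 w0=0 w1=0
t16.Δ3 w3=1 w2=0 clk=1 w4=1 w0=1 w1=0
t17.Δ0 w3=1 w2=0 clk=1 w4=1 w0=1 w1=0
t17.Δ1 w3=1 w2=0 clk=0 w4=1 w0=1 w1=0
t18.Δ0 w3=1 w2=0 clk=0 w4=1 w0=1 w1=0
t18.Δ1 w3=1 w2=0 clk=1 w4=1 w0=1 w1=0
t18.Δ2 w3=1 w2=1 clk=1 w4=0 w0=1 w1=0
t18.Δ3 w3=0 w2=1 clk=1 w4=0 w0=1 w1=0
t18.Δ4 w3=0 w2=1 clk=1 w4=0 w0=0 w1=0
t19.Δ0 w3=0 w2=1 clk=1 w4=0 w0=0 w1=0
t19.Δ1 w3=0 w2=1 clk=0 w4=0 w0=0 w1=0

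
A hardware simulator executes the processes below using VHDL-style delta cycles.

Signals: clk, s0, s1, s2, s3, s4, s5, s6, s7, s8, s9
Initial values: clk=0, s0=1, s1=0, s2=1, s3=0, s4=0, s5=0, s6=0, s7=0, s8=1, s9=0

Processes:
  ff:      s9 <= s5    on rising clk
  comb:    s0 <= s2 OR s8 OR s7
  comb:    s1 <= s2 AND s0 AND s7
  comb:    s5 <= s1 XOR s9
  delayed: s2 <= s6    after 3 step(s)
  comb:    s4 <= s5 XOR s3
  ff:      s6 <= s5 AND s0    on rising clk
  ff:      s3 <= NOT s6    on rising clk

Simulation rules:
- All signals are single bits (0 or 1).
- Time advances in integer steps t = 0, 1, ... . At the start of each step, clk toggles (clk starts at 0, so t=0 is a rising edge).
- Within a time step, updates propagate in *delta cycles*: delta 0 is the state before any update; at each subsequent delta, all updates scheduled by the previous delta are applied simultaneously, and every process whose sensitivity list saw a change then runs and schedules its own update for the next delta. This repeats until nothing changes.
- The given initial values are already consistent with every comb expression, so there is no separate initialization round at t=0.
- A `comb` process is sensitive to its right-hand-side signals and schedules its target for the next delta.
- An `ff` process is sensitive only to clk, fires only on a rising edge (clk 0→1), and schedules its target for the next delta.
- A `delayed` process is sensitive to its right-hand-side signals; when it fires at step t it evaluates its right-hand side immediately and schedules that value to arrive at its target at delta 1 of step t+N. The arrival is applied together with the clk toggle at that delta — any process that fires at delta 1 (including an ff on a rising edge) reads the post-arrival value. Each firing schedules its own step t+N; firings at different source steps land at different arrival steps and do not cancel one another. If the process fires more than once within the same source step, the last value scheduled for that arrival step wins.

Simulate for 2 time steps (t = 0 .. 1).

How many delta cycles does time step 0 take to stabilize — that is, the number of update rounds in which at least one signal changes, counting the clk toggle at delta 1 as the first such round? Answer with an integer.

[bits: s0,s7,s3,s9,s8,clk,s1,s6,s4,s5,s2]
t=0: Δ0=10001000001 Δ1=10001100001 Δ2=10101100001 Δ3=10101100101 | 3Δ
t=1: Δ0=10101100101 Δ1=10101000101 | 1Δ

3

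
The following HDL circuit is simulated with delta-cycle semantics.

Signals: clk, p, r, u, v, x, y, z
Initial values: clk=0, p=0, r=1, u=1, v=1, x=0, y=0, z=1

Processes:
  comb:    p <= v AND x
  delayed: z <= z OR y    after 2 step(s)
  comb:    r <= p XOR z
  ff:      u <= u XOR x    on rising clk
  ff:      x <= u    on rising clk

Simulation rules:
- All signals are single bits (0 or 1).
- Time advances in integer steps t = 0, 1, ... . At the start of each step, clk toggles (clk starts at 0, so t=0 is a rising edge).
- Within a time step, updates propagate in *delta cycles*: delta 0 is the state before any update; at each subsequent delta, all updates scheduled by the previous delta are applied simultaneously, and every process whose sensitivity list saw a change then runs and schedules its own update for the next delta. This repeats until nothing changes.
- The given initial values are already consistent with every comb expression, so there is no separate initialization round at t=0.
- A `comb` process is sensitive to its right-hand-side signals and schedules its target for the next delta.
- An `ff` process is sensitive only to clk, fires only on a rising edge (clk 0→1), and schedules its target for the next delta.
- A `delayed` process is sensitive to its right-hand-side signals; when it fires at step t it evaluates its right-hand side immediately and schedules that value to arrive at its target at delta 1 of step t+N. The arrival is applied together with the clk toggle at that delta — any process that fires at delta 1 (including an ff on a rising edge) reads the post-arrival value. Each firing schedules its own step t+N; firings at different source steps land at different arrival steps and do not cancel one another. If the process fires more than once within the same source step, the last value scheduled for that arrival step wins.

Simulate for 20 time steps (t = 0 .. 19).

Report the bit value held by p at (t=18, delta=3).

1

t=0 Δ0: u=1 z=1 v=1 y=0 p=0 x=0 clk=0 r=1
  Δ1: clk:0→1
  Δ2: x:0→1
  Δ3: p:0→1
  Δ4: r:1→0
  (4Δ to stable)
t=1 Δ0: u=1 z=1 v=1 y=0 p=1 x=1 clk=1 r=0
  Δ1: clk:1→0
  (1Δ to stable)
t=2 Δ0: u=1 z=1 v=1 y=0 p=1 x=1 clk=0 r=0
  Δ1: clk:0→1
  Δ2: u:1→0
  (2Δ to stable)
t=3 Δ0: u=0 z=1 v=1 y=0 p=1 x=1 clk=1 r=0
  Δ1: clk:1→0
  (1Δ to stable)
t=4 Δ0: u=0 z=1 v=1 y=0 p=1 x=1 clk=0 r=0
  Δ1: clk:0→1
  Δ2: u:0→1, x:1→0
  Δ3: p:1→0
  Δ4: r:0→1
  (4Δ to stable)
t=5 Δ0: u=1 z=1 v=1 y=0 p=0 x=0 clk=1 r=1
  Δ1: clk:1→0
  (1Δ to stable)
t=6 Δ0: u=1 z=1 v=1 y=0 p=0 x=0 clk=0 r=1
  Δ1: clk:0→1
  Δ2: x:0→1
  Δ3: p:0→1
  Δ4: r:1→0
  (4Δ to stable)
t=7 Δ0: u=1 z=1 v=1 y=0 p=1 x=1 clk=1 r=0
  Δ1: clk:1→0
  (1Δ to stable)
t=8 Δ0: u=1 z=1 v=1 y=0 p=1 x=1 clk=0 r=0
  Δ1: clk:0→1
  Δ2: u:1→0
  (2Δ to stable)
t=9 Δ0: u=0 z=1 v=1 y=0 p=1 x=1 clk=1 r=0
  Δ1: clk:1→0
  (1Δ to stable)
t=10 Δ0: u=0 z=1 v=1 y=0 p=1 x=1 clk=0 r=0
  Δ1: clk:0→1
  Δ2: u:0→1, x:1→0
  Δ3: p:1→0
  Δ4: r:0→1
  (4Δ to stable)
t=11 Δ0: u=1 z=1 v=1 y=0 p=0 x=0 clk=1 r=1
  Δ1: clk:1→0
  (1Δ to stable)
t=12 Δ0: u=1 z=1 v=1 y=0 p=0 x=0 clk=0 r=1
  Δ1: clk:0→1
  Δ2: x:0→1
  Δ3: p:0→1
  Δ4: r:1→0
  (4Δ to stable)
t=13 Δ0: u=1 z=1 v=1 y=0 p=1 x=1 clk=1 r=0
  Δ1: clk:1→0
  (1Δ to stable)
t=14 Δ0: u=1 z=1 v=1 y=0 p=1 x=1 clk=0 r=0
  Δ1: clk:0→1
  Δ2: u:1→0
  (2Δ to stable)
t=15 Δ0: u=0 z=1 v=1 y=0 p=1 x=1 clk=1 r=0
  Δ1: clk:1→0
  (1Δ to stable)
t=16 Δ0: u=0 z=1 v=1 y=0 p=1 x=1 clk=0 r=0
  Δ1: clk:0→1
  Δ2: u:0→1, x:1→0
  Δ3: p:1→0
  Δ4: r:0→1
  (4Δ to stable)
t=17 Δ0: u=1 z=1 v=1 y=0 p=0 x=0 clk=1 r=1
  Δ1: clk:1→0
  (1Δ to stable)
t=18 Δ0: u=1 z=1 v=1 y=0 p=0 x=0 clk=0 r=1
  Δ1: clk:0→1
  Δ2: x:0→1
  Δ3: p:0→1
  Δ4: r:1→0
  (4Δ to stable)
t=19 Δ0: u=1 z=1 v=1 y=0 p=1 x=1 clk=1 r=0
  Δ1: clk:1→0
  (1Δ to stable)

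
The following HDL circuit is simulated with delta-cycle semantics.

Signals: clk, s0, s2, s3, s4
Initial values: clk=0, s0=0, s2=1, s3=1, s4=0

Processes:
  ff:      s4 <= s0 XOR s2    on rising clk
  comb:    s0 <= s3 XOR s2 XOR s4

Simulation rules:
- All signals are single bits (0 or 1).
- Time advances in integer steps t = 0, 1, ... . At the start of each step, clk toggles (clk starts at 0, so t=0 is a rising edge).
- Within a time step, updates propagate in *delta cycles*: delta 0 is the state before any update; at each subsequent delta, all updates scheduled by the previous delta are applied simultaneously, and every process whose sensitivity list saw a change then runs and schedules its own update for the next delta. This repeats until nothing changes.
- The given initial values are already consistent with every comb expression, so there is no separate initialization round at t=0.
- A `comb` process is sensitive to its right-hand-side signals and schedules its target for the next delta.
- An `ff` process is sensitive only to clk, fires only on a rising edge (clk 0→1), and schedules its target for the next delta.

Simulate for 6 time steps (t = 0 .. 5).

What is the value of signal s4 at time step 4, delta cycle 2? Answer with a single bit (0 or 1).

1

[bits: clk,s4,s2,s3,s0]
t=0: Δ0=00110 Δ1=10110 Δ2=11110 Δ3=11111 | 3Δ
t=1: Δ0=11111 Δ1=01111 | 1Δ
t=2: Δ0=01111 Δ1=11111 Δ2=10111 Δ3=10110 | 3Δ
t=3: Δ0=10110 Δ1=00110 | 1Δ
t=4: Δ0=00110 Δ1=10110 Δ2=11110 Δ3=11111 | 3Δ
t=5: Δ0=11111 Δ1=01111 | 1Δ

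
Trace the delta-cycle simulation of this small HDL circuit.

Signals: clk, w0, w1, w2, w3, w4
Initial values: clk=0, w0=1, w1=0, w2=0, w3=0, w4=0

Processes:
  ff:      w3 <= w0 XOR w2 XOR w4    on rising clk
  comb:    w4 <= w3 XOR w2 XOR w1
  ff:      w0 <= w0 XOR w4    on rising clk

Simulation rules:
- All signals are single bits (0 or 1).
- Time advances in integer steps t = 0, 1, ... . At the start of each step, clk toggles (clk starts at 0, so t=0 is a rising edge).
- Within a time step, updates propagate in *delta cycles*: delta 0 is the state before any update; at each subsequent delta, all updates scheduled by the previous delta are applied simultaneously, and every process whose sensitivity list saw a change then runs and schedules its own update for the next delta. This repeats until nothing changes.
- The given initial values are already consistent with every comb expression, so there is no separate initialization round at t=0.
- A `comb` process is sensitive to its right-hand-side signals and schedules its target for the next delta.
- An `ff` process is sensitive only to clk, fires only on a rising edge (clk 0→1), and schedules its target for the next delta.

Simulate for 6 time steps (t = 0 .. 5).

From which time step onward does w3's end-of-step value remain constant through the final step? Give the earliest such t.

2

t0.Δ0 w1=0 w0=1 clk=0 w2=0 w4=0 w3=0
t0.Δ1 w1=0 w0=1 clk=1 w2=0 w4=0 w3=0
t0.Δ2 w1=0 w0=1 clk=1 w2=0 w4=0 w3=1
t0.Δ3 w1=0 w0=1 clk=1 w2=0 w4=1 w3=1
t1.Δ0 w1=0 w0=1 clk=1 w2=0 w4=1 w3=1
t1.Δ1 w1=0 w0=1 clk=0 w2=0 w4=1 w3=1
t2.Δ0 w1=0 w0=1 clk=0 w2=0 w4=1 w3=1
t2.Δ1 w1=0 w0=1 clk=1 w2=0 w4=1 w3=1
t2.Δ2 w1=0 w0=0 clk=1 w2=0 w4=1 w3=0
t2.Δ3 w1=0 w0=0 clk=1 w2=0 w4=0 w3=0
t3.Δ0 w1=0 w0=0 clk=1 w2=0 w4=0 w3=0
t3.Δ1 w1=0 w0=0 clk=0 w2=0 w4=0 w3=0
t4.Δ0 w1=0 w0=0 clk=0 w2=0 w4=0 w3=0
t4.Δ1 w1=0 w0=0 clk=1 w2=0 w4=0 w3=0
t5.Δ0 w1=0 w0=0 clk=1 w2=0 w4=0 w3=0
t5.Δ1 w1=0 w0=0 clk=0 w2=0 w4=0 w3=0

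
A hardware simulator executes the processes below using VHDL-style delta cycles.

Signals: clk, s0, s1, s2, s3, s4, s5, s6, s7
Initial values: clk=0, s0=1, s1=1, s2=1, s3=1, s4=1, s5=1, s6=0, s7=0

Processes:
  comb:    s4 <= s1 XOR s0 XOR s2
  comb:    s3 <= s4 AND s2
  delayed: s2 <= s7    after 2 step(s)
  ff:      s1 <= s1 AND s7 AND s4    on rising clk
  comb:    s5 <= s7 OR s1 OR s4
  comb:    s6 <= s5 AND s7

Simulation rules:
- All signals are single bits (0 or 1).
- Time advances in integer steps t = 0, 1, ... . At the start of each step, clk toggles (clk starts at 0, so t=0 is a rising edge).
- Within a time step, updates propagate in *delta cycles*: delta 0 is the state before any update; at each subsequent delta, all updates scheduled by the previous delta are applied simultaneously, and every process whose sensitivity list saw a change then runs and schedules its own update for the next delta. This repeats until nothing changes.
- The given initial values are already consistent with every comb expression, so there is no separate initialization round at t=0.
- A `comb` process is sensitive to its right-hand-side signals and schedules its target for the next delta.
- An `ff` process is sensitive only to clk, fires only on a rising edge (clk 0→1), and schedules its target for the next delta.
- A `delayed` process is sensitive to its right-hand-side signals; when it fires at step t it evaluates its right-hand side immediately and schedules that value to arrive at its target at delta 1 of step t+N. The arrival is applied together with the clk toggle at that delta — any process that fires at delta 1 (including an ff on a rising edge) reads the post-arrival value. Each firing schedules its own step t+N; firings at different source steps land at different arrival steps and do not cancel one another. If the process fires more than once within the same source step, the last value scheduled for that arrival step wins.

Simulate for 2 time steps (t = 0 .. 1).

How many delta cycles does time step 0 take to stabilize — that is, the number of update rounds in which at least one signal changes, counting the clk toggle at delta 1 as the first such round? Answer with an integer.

t0.Δ0 s1=1 s7=0 clk=0 s0=1 s2=1 s5=1 s3=1 s6=0 s4=1
t0.Δ1 s1=1 s7=0 clk=1 s0=1 s2=1 s5=1 s3=1 s6=0 s4=1
t0.Δ2 s1=0 s7=0 clk=1 s0=1 s2=1 s5=1 s3=1 s6=0 s4=1
t0.Δ3 s1=0 s7=0 clk=1 s0=1 s2=1 s5=1 s3=1 s6=0 s4=0
t0.Δ4 s1=0 s7=0 clk=1 s0=1 s2=1 s5=0 s3=0 s6=0 s4=0
t1.Δ0 s1=0 s7=0 clk=1 s0=1 s2=1 s5=0 s3=0 s6=0 s4=0
t1.Δ1 s1=0 s7=0 clk=0 s0=1 s2=1 s5=0 s3=0 s6=0 s4=0

4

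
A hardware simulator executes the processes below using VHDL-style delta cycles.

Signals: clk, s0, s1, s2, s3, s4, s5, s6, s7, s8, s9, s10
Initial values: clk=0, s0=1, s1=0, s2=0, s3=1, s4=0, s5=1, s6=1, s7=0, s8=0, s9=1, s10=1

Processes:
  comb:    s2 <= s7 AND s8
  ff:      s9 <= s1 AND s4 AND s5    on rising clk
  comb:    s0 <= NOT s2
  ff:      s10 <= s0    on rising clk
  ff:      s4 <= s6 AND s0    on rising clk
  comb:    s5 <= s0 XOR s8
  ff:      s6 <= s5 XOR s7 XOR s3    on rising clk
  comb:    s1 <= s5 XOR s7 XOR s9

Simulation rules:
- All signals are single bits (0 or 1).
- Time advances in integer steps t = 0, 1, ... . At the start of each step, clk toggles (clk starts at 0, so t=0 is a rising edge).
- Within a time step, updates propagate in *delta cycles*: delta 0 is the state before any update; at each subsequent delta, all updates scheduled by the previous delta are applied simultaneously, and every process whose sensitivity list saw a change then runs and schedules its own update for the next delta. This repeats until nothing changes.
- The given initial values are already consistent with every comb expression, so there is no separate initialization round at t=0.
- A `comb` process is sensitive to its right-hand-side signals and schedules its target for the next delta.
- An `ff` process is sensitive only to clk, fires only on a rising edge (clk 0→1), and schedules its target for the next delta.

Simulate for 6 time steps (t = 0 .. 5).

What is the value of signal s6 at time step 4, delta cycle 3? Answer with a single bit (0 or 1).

0

t0.Δ0 s0=1 s2=0 s5=1 clk=0 s10=1 s6=1 s9=1 s4=0 s8=0 s3=1 s7=0 s1=0
t0.Δ1 s0=1 s2=0 s5=1 clk=1 s10=1 s6=1 s9=1 s4=0 s8=0 s3=1 s7=0 s1=0
t0.Δ2 s0=1 s2=0 s5=1 clk=1 s10=1 s6=0 s9=0 s4=1 s8=0 s3=1 s7=0 s1=0
t0.Δ3 s0=1 s2=0 s5=1 clk=1 s10=1 s6=0 s9=0 s4=1 s8=0 s3=1 s7=0 s1=1
t1.Δ0 s0=1 s2=0 s5=1 clk=1 s10=1 s6=0 s9=0 s4=1 s8=0 s3=1 s7=0 s1=1
t1.Δ1 s0=1 s2=0 s5=1 clk=0 s10=1 s6=0 s9=0 s4=1 s8=0 s3=1 s7=0 s1=1
t2.Δ0 s0=1 s2=0 s5=1 clk=0 s10=1 s6=0 s9=0 s4=1 s8=0 s3=1 s7=0 s1=1
t2.Δ1 s0=1 s2=0 s5=1 clk=1 s10=1 s6=0 s9=0 s4=1 s8=0 s3=1 s7=0 s1=1
t2.Δ2 s0=1 s2=0 s5=1 clk=1 s10=1 s6=0 s9=1 s4=0 s8=0 s3=1 s7=0 s1=1
t2.Δ3 s0=1 s2=0 s5=1 clk=1 s10=1 s6=0 s9=1 s4=0 s8=0 s3=1 s7=0 s1=0
t3.Δ0 s0=1 s2=0 s5=1 clk=1 s10=1 s6=0 s9=1 s4=0 s8=0 s3=1 s7=0 s1=0
t3.Δ1 s0=1 s2=0 s5=1 clk=0 s10=1 s6=0 s9=1 s4=0 s8=0 s3=1 s7=0 s1=0
t4.Δ0 s0=1 s2=0 s5=1 clk=0 s10=1 s6=0 s9=1 s4=0 s8=0 s3=1 s7=0 s1=0
t4.Δ1 s0=1 s2=0 s5=1 clk=1 s10=1 s6=0 s9=1 s4=0 s8=0 s3=1 s7=0 s1=0
t4.Δ2 s0=1 s2=0 s5=1 clk=1 s10=1 s6=0 s9=0 s4=0 s8=0 s3=1 s7=0 s1=0
t4.Δ3 s0=1 s2=0 s5=1 clk=1 s10=1 s6=0 s9=0 s4=0 s8=0 s3=1 s7=0 s1=1
t5.Δ0 s0=1 s2=0 s5=1 clk=1 s10=1 s6=0 s9=0 s4=0 s8=0 s3=1 s7=0 s1=1
t5.Δ1 s0=1 s2=0 s5=1 clk=0 s10=1 s6=0 s9=0 s4=0 s8=0 s3=1 s7=0 s1=1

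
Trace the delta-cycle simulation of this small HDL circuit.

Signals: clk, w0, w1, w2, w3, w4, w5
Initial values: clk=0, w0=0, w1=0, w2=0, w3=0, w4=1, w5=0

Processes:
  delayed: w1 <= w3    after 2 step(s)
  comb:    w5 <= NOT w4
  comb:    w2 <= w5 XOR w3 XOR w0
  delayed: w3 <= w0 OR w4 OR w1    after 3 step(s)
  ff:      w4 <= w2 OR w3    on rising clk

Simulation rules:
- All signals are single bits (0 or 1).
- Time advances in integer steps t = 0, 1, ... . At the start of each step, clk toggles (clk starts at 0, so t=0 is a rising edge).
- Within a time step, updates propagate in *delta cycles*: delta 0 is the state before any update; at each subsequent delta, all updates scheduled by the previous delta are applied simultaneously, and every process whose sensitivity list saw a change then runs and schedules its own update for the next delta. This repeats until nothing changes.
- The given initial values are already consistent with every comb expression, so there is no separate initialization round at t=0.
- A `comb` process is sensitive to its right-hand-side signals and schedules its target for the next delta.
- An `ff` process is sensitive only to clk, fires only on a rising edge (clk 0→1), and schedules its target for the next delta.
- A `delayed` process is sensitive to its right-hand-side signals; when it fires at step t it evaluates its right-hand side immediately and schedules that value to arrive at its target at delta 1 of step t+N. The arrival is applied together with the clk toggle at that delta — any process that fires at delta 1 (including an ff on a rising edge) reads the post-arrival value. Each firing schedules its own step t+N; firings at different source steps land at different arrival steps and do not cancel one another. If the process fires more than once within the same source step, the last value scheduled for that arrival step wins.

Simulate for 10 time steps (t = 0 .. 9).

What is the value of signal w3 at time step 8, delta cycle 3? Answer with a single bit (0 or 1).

t=0 Δ0: w2=0 w0=0 w1=0 w3=0 w5=0 clk=0 w4=1
  Δ1: clk:0→1
  Δ2: w4:1→0
  Δ3: w5:0→1
  Δ4: w2:0→1
  (4Δ to stable)
t=1 Δ0: w2=1 w0=0 w1=0 w3=0 w5=1 clk=1 w4=0
  Δ1: clk:1→0
  (1Δ to stable)
t=2 Δ0: w2=1 w0=0 w1=0 w3=0 w5=1 clk=0 w4=0
  Δ1: clk:0→1
  Δ2: w4:0→1
  Δ3: w5:1→0
  Δ4: w2:1→0
  (4Δ to stable)
t=3 Δ0: w2=0 w0=0 w1=0 w3=0 w5=0 clk=1 w4=1
  Δ1: clk:1→0
  (1Δ to stable)
t=4 Δ0: w2=0 w0=0 w1=0 w3=0 w5=0 clk=0 w4=1
  Δ1: clk:0→1
  Δ2: w4:1→0
  Δ3: w5:0→1
  Δ4: w2:0→1
  (4Δ to stable)
t=5 Δ0: w2=1 w0=0 w1=0 w3=0 w5=1 clk=1 w4=0
  Δ1: w3:0→1, clk:1→0
  Δ2: w2:1→0
  (2Δ to stable)
t=6 Δ0: w2=0 w0=0 w1=0 w3=1 w5=1 clk=0 w4=0
  Δ1: clk:0→1
  Δ2: w4:0→1
  Δ3: w5:1→0
  Δ4: w2:0→1
  (4Δ to stable)
t=7 Δ0: w2=1 w0=0 w1=0 w3=1 w5=0 clk=1 w4=1
  Δ1: w1:0→1, w3:1→0, clk:1→0
  Δ2: w2:1→0
  (2Δ to stable)
t=8 Δ0: w2=0 w0=0 w1=1 w3=0 w5=0 clk=0 w4=1
  Δ1: clk:0→1
  Δ2: w4:1→0
  Δ3: w5:0→1
  Δ4: w2:0→1
  (4Δ to stable)
t=9 Δ0: w2=1 w0=0 w1=1 w3=0 w5=1 clk=1 w4=0
  Δ1: w1:1→0, w3:0→1, clk:1→0
  Δ2: w2:1→0
  (2Δ to stable)

0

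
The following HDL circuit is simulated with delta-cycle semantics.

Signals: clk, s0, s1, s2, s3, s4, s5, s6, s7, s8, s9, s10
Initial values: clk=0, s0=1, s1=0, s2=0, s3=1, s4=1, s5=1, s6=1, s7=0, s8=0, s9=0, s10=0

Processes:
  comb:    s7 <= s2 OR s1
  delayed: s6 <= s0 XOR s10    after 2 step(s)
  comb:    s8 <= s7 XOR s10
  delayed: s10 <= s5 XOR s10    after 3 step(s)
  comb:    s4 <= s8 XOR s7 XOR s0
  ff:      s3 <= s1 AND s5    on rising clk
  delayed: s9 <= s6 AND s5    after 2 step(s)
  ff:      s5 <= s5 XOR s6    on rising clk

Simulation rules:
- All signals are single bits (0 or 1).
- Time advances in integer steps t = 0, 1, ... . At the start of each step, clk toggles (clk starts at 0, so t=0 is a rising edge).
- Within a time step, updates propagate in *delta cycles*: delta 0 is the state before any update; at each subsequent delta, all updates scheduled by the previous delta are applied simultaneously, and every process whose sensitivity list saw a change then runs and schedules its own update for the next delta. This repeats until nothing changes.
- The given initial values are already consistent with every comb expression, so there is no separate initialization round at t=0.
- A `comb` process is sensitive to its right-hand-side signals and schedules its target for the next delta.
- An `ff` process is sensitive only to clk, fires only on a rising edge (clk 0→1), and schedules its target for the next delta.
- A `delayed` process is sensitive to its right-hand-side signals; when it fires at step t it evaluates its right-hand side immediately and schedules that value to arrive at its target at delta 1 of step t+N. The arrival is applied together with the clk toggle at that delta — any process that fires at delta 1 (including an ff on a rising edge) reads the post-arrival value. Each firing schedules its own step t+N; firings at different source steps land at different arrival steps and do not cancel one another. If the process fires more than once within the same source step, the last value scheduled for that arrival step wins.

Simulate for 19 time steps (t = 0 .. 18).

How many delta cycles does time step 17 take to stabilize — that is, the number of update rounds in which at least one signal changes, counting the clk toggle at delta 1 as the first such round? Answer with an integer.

3

t=0 Δ0: s2=0 s6=1 s3=1 s4=1 s8=0 s5=1 s10=0 s1=0 s9=0 s7=0 clk=0 s0=1
  Δ1: clk:0→1
  Δ2: s3:1→0, s5:1→0
  (2Δ to stable)
t=1 Δ0: s2=0 s6=1 s3=0 s4=1 s8=0 s5=0 s10=0 s1=0 s9=0 s7=0 clk=1 s0=1
  Δ1: clk:1→0
  (1Δ to stable)
t=2 Δ0: s2=0 s6=1 s3=0 s4=1 s8=0 s5=0 s10=0 s1=0 s9=0 s7=0 clk=0 s0=1
  Δ1: clk:0→1
  Δ2: s5:0→1
  (2Δ to stable)
t=3 Δ0: s2=0 s6=1 s3=0 s4=1 s8=0 s5=1 s10=0 s1=0 s9=0 s7=0 clk=1 s0=1
  Δ1: clk:1→0
  (1Δ to stable)
t=4 Δ0: s2=0 s6=1 s3=0 s4=1 s8=0 s5=1 s10=0 s1=0 s9=0 s7=0 clk=0 s0=1
  Δ1: s9:0→1, clk:0→1
  Δ2: s5:1→0
  (2Δ to stable)
t=5 Δ0: s2=0 s6=1 s3=0 s4=1 s8=0 s5=0 s10=0 s1=0 s9=1 s7=0 clk=1 s0=1
  Δ1: s10:0→1, clk:1→0
  Δ2: s8:0→1
  Δ3: s4:1→0
  (3Δ to stable)
t=6 Δ0: s2=0 s6=1 s3=0 s4=0 s8=1 s5=0 s10=1 s1=0 s9=1 s7=0 clk=0 s0=1
  Δ1: s9:1→0, clk:0→1
  Δ2: s5:0→1
  (2Δ to stable)
t=7 Δ0: s2=0 s6=1 s3=0 s4=0 s8=1 s5=1 s10=1 s1=0 s9=0 s7=0 clk=1 s0=1
  Δ1: s6:1→0, s10:1→0, clk:1→0
  Δ2: s8:1→0
  Δ3: s4:0→1
  (3Δ to stable)
t=8 Δ0: s2=0 s6=0 s3=0 s4=1 s8=0 s5=1 s10=0 s1=0 s9=0 s7=0 clk=0 s0=1
  Δ1: s10:0→1, s9:0→1, clk:0→1
  Δ2: s8:0→1
  Δ3: s4:1→0
  (3Δ to stable)
t=9 Δ0: s2=0 s6=0 s3=0 s4=0 s8=1 s5=1 s10=1 s1=0 s9=1 s7=0 clk=1 s0=1
  Δ1: s6:0→1, s10:1→0, s9:1→0, clk:1→0
  Δ2: s8:1→0
  Δ3: s4:0→1
  (3Δ to stable)
t=10 Δ0: s2=0 s6=1 s3=0 s4=1 s8=0 s5=1 s10=0 s1=0 s9=0 s7=0 clk=0 s0=1
  Δ1: s6:1→0, s10:0→1, clk:0→1
  Δ2: s8:0→1
  Δ3: s4:1→0
  (3Δ to stable)
t=11 Δ0: s2=0 s6=0 s3=0 s4=0 s8=1 s5=1 s10=1 s1=0 s9=0 s7=0 clk=1 s0=1
  Δ1: s6:0→1, s10:1→0, s9:0→1, clk:1→0
  Δ2: s8:1→0
  Δ3: s4:0→1
  (3Δ to stable)
t=12 Δ0: s2=0 s6=1 s3=0 s4=1 s8=0 s5=1 s10=0 s1=0 s9=1 s7=0 clk=0 s0=1
  Δ1: s6:1→0, s10:0→1, s9:1→0, clk:0→1
  Δ2: s8:0→1
  Δ3: s4:1→0
  (3Δ to stable)
t=13 Δ0: s2=0 s6=0 s3=0 s4=0 s8=1 s5=1 s10=1 s1=0 s9=0 s7=0 clk=1 s0=1
  Δ1: s6:0→1, s10:1→0, s9:0→1, clk:1→0
  Δ2: s8:1→0
  Δ3: s4:0→1
  (3Δ to stable)
t=14 Δ0: s2=0 s6=1 s3=0 s4=1 s8=0 s5=1 s10=0 s1=0 s9=1 s7=0 clk=0 s0=1
  Δ1: s6:1→0, s10:0→1, s9:1→0, clk:0→1
  Δ2: s8:0→1
  Δ3: s4:1→0
  (3Δ to stable)
t=15 Δ0: s2=0 s6=0 s3=0 s4=0 s8=1 s5=1 s10=1 s1=0 s9=0 s7=0 clk=1 s0=1
  Δ1: s6:0→1, s10:1→0, s9:0→1, clk:1→0
  Δ2: s8:1→0
  Δ3: s4:0→1
  (3Δ to stable)
t=16 Δ0: s2=0 s6=1 s3=0 s4=1 s8=0 s5=1 s10=0 s1=0 s9=1 s7=0 clk=0 s0=1
  Δ1: s6:1→0, s10:0→1, s9:1→0, clk:0→1
  Δ2: s8:0→1
  Δ3: s4:1→0
  (3Δ to stable)
t=17 Δ0: s2=0 s6=0 s3=0 s4=0 s8=1 s5=1 s10=1 s1=0 s9=0 s7=0 clk=1 s0=1
  Δ1: s6:0→1, s10:1→0, s9:0→1, clk:1→0
  Δ2: s8:1→0
  Δ3: s4:0→1
  (3Δ to stable)
t=18 Δ0: s2=0 s6=1 s3=0 s4=1 s8=0 s5=1 s10=0 s1=0 s9=1 s7=0 clk=0 s0=1
  Δ1: s6:1→0, s10:0→1, s9:1→0, clk:0→1
  Δ2: s8:0→1
  Δ3: s4:1→0
  (3Δ to stable)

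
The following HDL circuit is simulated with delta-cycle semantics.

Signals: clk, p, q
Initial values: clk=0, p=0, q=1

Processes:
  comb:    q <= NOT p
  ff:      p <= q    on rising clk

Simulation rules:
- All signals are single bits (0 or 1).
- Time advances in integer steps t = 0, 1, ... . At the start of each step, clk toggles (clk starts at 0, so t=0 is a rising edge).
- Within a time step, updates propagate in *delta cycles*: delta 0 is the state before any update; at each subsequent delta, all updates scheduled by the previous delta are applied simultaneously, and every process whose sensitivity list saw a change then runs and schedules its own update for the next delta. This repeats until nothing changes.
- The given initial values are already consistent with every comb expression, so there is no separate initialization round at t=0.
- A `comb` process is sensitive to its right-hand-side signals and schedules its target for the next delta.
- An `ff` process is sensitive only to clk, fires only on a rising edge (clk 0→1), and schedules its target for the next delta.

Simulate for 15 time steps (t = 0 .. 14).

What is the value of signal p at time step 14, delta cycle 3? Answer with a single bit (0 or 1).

t0.Δ0 clk=0 q=1 p=0
t0.Δ1 clk=1 q=1 p=0
t0.Δ2 clk=1 q=1 p=1
t0.Δ3 clk=1 q=0 p=1
t1.Δ0 clk=1 q=0 p=1
t1.Δ1 clk=0 q=0 p=1
t2.Δ0 clk=0 q=0 p=1
t2.Δ1 clk=1 q=0 p=1
t2.Δ2 clk=1 q=0 p=0
t2.Δ3 clk=1 q=1 p=0
t3.Δ0 clk=1 q=1 p=0
t3.Δ1 clk=0 q=1 p=0
t4.Δ0 clk=0 q=1 p=0
t4.Δ1 clk=1 q=1 p=0
t4.Δ2 clk=1 q=1 p=1
t4.Δ3 clk=1 q=0 p=1
t5.Δ0 clk=1 q=0 p=1
t5.Δ1 clk=0 q=0 p=1
t6.Δ0 clk=0 q=0 p=1
t6.Δ1 clk=1 q=0 p=1
t6.Δ2 clk=1 q=0 p=0
t6.Δ3 clk=1 q=1 p=0
t7.Δ0 clk=1 q=1 p=0
t7.Δ1 clk=0 q=1 p=0
t8.Δ0 clk=0 q=1 p=0
t8.Δ1 clk=1 q=1 p=0
t8.Δ2 clk=1 q=1 p=1
t8.Δ3 clk=1 q=0 p=1
t9.Δ0 clk=1 q=0 p=1
t9.Δ1 clk=0 q=0 p=1
t10.Δ0 clk=0 q=0 p=1
t10.Δ1 clk=1 q=0 p=1
t10.Δ2 clk=1 q=0 p=0
t10.Δ3 clk=1 q=1 p=0
t11.Δ0 clk=1 q=1 p=0
t11.Δ1 clk=0 q=1 p=0
t12.Δ0 clk=0 q=1 p=0
t12.Δ1 clk=1 q=1 p=0
t12.Δ2 clk=1 q=1 p=1
t12.Δ3 clk=1 q=0 p=1
t13.Δ0 clk=1 q=0 p=1
t13.Δ1 clk=0 q=0 p=1
t14.Δ0 clk=0 q=0 p=1
t14.Δ1 clk=1 q=0 p=1
t14.Δ2 clk=1 q=0 p=0
t14.Δ3 clk=1 q=1 p=0

0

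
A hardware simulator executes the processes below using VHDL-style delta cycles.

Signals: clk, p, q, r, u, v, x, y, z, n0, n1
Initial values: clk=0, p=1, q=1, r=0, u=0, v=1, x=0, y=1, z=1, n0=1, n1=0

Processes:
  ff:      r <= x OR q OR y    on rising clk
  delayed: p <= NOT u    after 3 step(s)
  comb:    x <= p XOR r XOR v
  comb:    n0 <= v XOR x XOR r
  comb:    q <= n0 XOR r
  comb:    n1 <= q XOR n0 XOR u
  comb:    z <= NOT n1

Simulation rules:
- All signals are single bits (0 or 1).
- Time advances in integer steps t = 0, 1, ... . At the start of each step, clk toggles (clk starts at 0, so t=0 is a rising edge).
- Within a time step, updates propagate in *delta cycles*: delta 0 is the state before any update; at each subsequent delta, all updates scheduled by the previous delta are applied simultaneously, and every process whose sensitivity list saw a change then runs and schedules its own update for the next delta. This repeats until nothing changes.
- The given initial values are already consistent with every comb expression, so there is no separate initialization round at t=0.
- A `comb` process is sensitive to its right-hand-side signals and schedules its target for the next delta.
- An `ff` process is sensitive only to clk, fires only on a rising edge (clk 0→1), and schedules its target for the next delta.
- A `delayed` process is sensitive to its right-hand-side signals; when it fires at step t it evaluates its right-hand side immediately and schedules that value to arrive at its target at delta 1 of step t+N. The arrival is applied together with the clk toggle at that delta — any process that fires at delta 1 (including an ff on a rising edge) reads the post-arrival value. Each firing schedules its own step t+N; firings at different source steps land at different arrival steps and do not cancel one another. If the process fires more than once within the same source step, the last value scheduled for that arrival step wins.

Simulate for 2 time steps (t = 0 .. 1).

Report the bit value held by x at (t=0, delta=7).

1

t0.Δ0 n1=0 q=1 n0=1 z=1 r=0 u=0 p=1 v=1 clk=0 x=0 y=1
t0.Δ1 n1=0 q=1 n0=1 z=1 r=0 u=0 p=1 v=1 clk=1 x=0 y=1
t0.Δ2 n1=0 q=1 n0=1 z=1 r=1 u=0 p=1 v=1 clk=1 x=0 y=1
t0.Δ3 n1=0 q=0 n0=0 z=1 r=1 u=0 p=1 v=1 clk=1 x=1 y=1
t0.Δ4 n1=0 q=1 n0=1 z=1 r=1 u=0 p=1 v=1 clk=1 x=1 y=1
t0.Δ5 n1=0 q=0 n0=1 z=1 r=1 u=0 p=1 v=1 clk=1 x=1 y=1
t0.Δ6 n1=1 q=0 n0=1 z=1 r=1 u=0 p=1 v=1 clk=1 x=1 y=1
t0.Δ7 n1=1 q=0 n0=1 z=0 r=1 u=0 p=1 v=1 clk=1 x=1 y=1
t1.Δ0 n1=1 q=0 n0=1 z=0 r=1 u=0 p=1 v=1 clk=1 x=1 y=1
t1.Δ1 n1=1 q=0 n0=1 z=0 r=1 u=0 p=1 v=1 clk=0 x=1 y=1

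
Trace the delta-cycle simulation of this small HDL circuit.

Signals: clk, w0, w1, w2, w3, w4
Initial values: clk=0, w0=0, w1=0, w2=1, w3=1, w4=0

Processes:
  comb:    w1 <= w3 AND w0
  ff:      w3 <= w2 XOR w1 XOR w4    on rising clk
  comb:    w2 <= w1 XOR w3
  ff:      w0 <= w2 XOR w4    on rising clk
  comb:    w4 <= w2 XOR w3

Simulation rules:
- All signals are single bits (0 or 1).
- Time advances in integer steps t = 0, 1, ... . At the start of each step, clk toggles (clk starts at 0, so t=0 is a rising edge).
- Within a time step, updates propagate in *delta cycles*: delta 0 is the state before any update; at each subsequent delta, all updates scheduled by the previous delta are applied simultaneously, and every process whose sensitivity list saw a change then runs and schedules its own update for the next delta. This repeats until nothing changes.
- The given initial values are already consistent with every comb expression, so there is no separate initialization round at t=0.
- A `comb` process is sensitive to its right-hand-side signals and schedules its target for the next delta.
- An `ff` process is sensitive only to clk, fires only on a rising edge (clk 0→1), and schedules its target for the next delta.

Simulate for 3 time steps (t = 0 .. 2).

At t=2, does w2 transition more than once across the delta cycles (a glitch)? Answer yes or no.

yes

t0.Δ0 w1=0 w4=0 w2=1 w3=1 clk=0 w0=0
t0.Δ1 w1=0 w4=0 w2=1 w3=1 clk=1 w0=0
t0.Δ2 w1=0 w4=0 w2=1 w3=1 clk=1 w0=1
t0.Δ3 w1=1 w4=0 w2=1 w3=1 clk=1 w0=1
t0.Δ4 w1=1 w4=0 w2=0 w3=1 clk=1 w0=1
t0.Δ5 w1=1 w4=1 w2=0 w3=1 clk=1 w0=1
t1.Δ0 w1=1 w4=1 w2=0 w3=1 clk=1 w0=1
t1.Δ1 w1=1 w4=1 w2=0 w3=1 clk=0 w0=1
t2.Δ0 w1=1 w4=1 w2=0 w3=1 clk=0 w0=1
t2.Δ1 w1=1 w4=1 w2=0 w3=1 clk=1 w0=1
t2.Δ2 w1=1 w4=1 w2=0 w3=0 clk=1 w0=1
t2.Δ3 w1=0 w4=0 w2=1 w3=0 clk=1 w0=1
t2.Δ4 w1=0 w4=1 w2=0 w3=0 clk=1 w0=1
t2.Δ5 w1=0 w4=0 w2=0 w3=0 clk=1 w0=1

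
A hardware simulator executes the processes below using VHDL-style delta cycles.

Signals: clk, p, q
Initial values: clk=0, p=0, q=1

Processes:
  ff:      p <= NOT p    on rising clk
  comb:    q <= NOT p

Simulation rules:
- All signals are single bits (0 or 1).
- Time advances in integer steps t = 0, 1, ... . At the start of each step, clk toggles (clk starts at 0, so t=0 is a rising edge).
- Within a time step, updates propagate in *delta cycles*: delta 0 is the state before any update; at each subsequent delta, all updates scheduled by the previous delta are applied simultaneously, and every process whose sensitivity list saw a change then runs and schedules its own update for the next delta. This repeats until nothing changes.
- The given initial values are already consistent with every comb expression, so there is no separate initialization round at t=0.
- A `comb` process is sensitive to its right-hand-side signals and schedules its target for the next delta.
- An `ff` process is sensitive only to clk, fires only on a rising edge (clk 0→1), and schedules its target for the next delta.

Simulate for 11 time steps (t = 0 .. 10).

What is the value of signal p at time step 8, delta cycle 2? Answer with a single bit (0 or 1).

t0.Δ0 p=0 clk=0 q=1
t0.Δ1 p=0 clk=1 q=1
t0.Δ2 p=1 clk=1 q=1
t0.Δ3 p=1 clk=1 q=0
t1.Δ0 p=1 clk=1 q=0
t1.Δ1 p=1 clk=0 q=0
t2.Δ0 p=1 clk=0 q=0
t2.Δ1 p=1 clk=1 q=0
t2.Δ2 p=0 clk=1 q=0
t2.Δ3 p=0 clk=1 q=1
t3.Δ0 p=0 clk=1 q=1
t3.Δ1 p=0 clk=0 q=1
t4.Δ0 p=0 clk=0 q=1
t4.Δ1 p=0 clk=1 q=1
t4.Δ2 p=1 clk=1 q=1
t4.Δ3 p=1 clk=1 q=0
t5.Δ0 p=1 clk=1 q=0
t5.Δ1 p=1 clk=0 q=0
t6.Δ0 p=1 clk=0 q=0
t6.Δ1 p=1 clk=1 q=0
t6.Δ2 p=0 clk=1 q=0
t6.Δ3 p=0 clk=1 q=1
t7.Δ0 p=0 clk=1 q=1
t7.Δ1 p=0 clk=0 q=1
t8.Δ0 p=0 clk=0 q=1
t8.Δ1 p=0 clk=1 q=1
t8.Δ2 p=1 clk=1 q=1
t8.Δ3 p=1 clk=1 q=0
t9.Δ0 p=1 clk=1 q=0
t9.Δ1 p=1 clk=0 q=0
t10.Δ0 p=1 clk=0 q=0
t10.Δ1 p=1 clk=1 q=0
t10.Δ2 p=0 clk=1 q=0
t10.Δ3 p=0 clk=1 q=1

1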